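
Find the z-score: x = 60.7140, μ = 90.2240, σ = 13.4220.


z = (60.7140 - 90.2240)/13.4220
= -29.5100/13.4220
= -2.1986

z = -2.1986


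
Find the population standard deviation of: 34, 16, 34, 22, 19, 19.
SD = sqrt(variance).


Mean = 24.0000
Variance = 53.0000
SD = sqrt(53.0000) = 7.2801

SD = 7.2801


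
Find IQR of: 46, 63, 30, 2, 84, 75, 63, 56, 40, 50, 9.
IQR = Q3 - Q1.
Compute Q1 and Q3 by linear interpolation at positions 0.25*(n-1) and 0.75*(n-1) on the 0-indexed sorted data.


Sorted: 2, 9, 30, 40, 46, 50, 56, 63, 63, 75, 84
Q1 (25th %ile) = 35.0000
Q3 (75th %ile) = 63.0000
IQR = 63.0000 - 35.0000 = 28.0000

IQR = 28.0000


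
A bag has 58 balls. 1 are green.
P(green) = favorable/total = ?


P = 1/58 = 0.0172

P = 0.0172


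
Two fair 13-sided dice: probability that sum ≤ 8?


Total outcomes = 13×13 = 169
Favorable (sum ≤ 8): 28
P = 28/169 = 0.1657

P = 0.1657


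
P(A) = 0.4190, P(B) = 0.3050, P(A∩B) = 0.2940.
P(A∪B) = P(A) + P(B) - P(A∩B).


P(A∪B) = 0.4190 + 0.3050 - 0.2940
= 0.7240 - 0.2940
= 0.4300

P(A∪B) = 0.4300


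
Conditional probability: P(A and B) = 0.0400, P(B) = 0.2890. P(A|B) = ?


P(A|B) = 0.0400/0.2890 = 0.1384

P(A|B) = 0.1384


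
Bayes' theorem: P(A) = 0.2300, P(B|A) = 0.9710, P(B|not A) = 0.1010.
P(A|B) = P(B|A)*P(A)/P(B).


P(B) = P(B|A)*P(A) + P(B|A')*P(A')
= 0.9710*0.2300 + 0.1010*0.7700
= 0.223330 + 0.077770 = 0.301100
P(A|B) = 0.223330/0.301100 = 0.7417

P(A|B) = 0.7417


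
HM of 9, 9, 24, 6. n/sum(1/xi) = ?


Sum of reciprocals = 1/9 + 1/9 + 1/24 + 1/6 = 0.430556
HM = 4/0.430556 = 9.2903

HM = 9.2903


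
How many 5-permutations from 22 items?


P(22,5) = 22!/17!
= 1124000727777607680000/355687428096000
= 3160080

P(22,5) = 3160080


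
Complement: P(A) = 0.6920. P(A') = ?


P(not A) = 1 - 0.6920 = 0.3080

P(not A) = 0.3080


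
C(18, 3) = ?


C(18,3) = 18!/(3! × 15!)
= 6402373705728000/(6 × 1307674368000)
= 816

C(18,3) = 816


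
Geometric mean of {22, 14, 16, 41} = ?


Product = 22 × 14 × 16 × 41 = 202048
GM = 202048^(1/4) = 21.2014

GM = 21.2014


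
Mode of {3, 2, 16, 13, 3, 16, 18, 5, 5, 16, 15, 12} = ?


Frequencies: 2:1, 3:2, 5:2, 12:1, 13:1, 15:1, 16:3, 18:1
Max frequency = 3
Mode = 16

Mode = 16


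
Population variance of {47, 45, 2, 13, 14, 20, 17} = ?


Mean = 22.5714
Squared deviations: 596.7551, 503.0408, 423.1837, 91.6122, 73.4694, 6.6122, 31.0408
Sum = 1725.7143
Variance = 1725.7143/7 = 246.5306

Variance = 246.5306


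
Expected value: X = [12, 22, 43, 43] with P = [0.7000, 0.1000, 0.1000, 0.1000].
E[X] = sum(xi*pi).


E[X] = 12*0.7000 + 22*0.1000 + 43*0.1000 + 43*0.1000
= 8.4000 + 2.2000 + 4.3000 + 4.3000
= 19.2000

E[X] = 19.2000


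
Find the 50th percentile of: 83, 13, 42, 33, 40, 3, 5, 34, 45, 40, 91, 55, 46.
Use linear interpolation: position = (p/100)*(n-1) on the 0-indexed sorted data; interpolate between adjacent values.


Sorted: 3, 5, 13, 33, 34, 40, 40, 42, 45, 46, 55, 83, 91
n = 13
Index = 50/100 * 12 = 6.0000
Lower = data[6] = 40, Upper = data[7] = 42
P50 = 40 + 0*(2) = 40.0000

P50 = 40.0000


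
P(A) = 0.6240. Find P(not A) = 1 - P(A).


P(not A) = 1 - 0.6240 = 0.3760

P(not A) = 0.3760


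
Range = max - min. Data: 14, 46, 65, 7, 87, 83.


Max = 87, Min = 7
Range = 87 - 7 = 80

Range = 80


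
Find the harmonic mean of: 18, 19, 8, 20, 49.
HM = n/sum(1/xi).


Sum of reciprocals = 1/18 + 1/19 + 1/8 + 1/20 + 1/49 = 0.303595
HM = 5/0.303595 = 16.4693

HM = 16.4693


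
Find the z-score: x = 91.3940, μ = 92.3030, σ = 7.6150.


z = (91.3940 - 92.3030)/7.6150
= -0.9090/7.6150
= -0.1194

z = -0.1194


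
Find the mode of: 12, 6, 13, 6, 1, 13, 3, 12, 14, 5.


Frequencies: 1:1, 3:1, 5:1, 6:2, 12:2, 13:2, 14:1
Max frequency = 2
Mode = 6, 12, 13

Mode = 6, 12, 13


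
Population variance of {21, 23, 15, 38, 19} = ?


Mean = 23.2000
Squared deviations: 4.8400, 0.0400, 67.2400, 219.0400, 17.6400
Sum = 308.8000
Variance = 308.8000/5 = 61.7600

Variance = 61.7600


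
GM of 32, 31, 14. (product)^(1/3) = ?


Product = 32 × 31 × 14 = 13888
GM = 13888^(1/3) = 24.0370

GM = 24.0370


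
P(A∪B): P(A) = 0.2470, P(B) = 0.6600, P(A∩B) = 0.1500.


P(A∪B) = 0.2470 + 0.6600 - 0.1500
= 0.9070 - 0.1500
= 0.7570

P(A∪B) = 0.7570


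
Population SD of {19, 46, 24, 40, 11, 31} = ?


Mean = 28.5000
Variance = 143.5833
SD = sqrt(143.5833) = 11.9826

SD = 11.9826


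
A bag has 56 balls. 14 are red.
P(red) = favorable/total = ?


P = 14/56 = 0.2500

P = 0.2500


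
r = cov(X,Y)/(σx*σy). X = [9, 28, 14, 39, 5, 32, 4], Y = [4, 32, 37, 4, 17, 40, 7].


Mean X = 18.7143, Mean Y = 20.1429
SD X = 13.068110, SD Y = 14.749611
Cov = 51.469388
r = 51.469388/(13.068110*14.749611) = 0.2670

r = 0.2670


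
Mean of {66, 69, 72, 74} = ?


Sum = 66 + 69 + 72 + 74 = 281
n = 4
Mean = 281/4 = 70.2500

Mean = 70.2500


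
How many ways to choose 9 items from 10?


C(10,9) = 10!/(9! × 1!)
= 3628800/(362880 × 1)
= 10

C(10,9) = 10


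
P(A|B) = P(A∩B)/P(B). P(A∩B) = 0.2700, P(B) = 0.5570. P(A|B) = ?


P(A|B) = 0.2700/0.5570 = 0.4847

P(A|B) = 0.4847


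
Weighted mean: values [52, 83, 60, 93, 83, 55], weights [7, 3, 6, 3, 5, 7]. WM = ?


Numerator = 52*7 + 83*3 + 60*6 + 93*3 + 83*5 + 55*7 = 2052
Denominator = 7 + 3 + 6 + 3 + 5 + 7 = 31
WM = 2052/31 = 66.1935

WM = 66.1935


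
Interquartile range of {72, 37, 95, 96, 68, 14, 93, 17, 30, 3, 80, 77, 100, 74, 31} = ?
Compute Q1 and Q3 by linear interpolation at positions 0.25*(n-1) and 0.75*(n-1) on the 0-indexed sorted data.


Sorted: 3, 14, 17, 30, 31, 37, 68, 72, 74, 77, 80, 93, 95, 96, 100
Q1 (25th %ile) = 30.5000
Q3 (75th %ile) = 86.5000
IQR = 86.5000 - 30.5000 = 56.0000

IQR = 56.0000


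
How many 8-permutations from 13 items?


P(13,8) = 13!/5!
= 6227020800/120
= 51891840

P(13,8) = 51891840


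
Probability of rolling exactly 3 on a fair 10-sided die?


Favorable outcomes (roll = 3): 1
Total outcomes = 10
P = 1/10 = 0.1000

P = 0.1000


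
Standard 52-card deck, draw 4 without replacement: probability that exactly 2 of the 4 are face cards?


Hypergeometric: P(X=2) = C(12,2)·C(40,2) / C(52,4)
= 66 × 780 / 270725
= 51480/270725 = 0.1902

P = 0.1902


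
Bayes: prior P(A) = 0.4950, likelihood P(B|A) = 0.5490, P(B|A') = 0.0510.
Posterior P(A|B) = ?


P(B) = P(B|A)*P(A) + P(B|A')*P(A')
= 0.5490*0.4950 + 0.0510*0.5050
= 0.271755 + 0.025755 = 0.297510
P(A|B) = 0.271755/0.297510 = 0.9134

P(A|B) = 0.9134


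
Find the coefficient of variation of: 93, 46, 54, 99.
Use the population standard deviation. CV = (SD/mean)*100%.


Mean = 73.0000
SD = 23.2702
CV = (23.2702/73.0000)*100 = 31.8769%

CV = 31.8769%


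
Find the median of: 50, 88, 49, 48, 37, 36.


Sorted: 36, 37, 48, 49, 50, 88
n = 6 (even)
Middle values: 48 and 49
Median = (48+49)/2 = 48.5000

Median = 48.5000


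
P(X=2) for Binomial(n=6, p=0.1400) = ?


C(6,2) = 15
p^2 = 0.019600
(1-p)^4 = 0.547008
P = 15 * 0.019600 * 0.547008 = 0.1608

P(X=2) = 0.1608


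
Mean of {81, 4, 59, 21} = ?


Sum = 81 + 4 + 59 + 21 = 165
n = 4
Mean = 165/4 = 41.2500

Mean = 41.2500


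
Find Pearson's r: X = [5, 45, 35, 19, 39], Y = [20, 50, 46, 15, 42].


Mean X = 28.6000, Mean Y = 34.6000
SD X = 14.609586, SD Y = 14.277255
Cov = 187.040000
r = 187.040000/(14.609586*14.277255) = 0.8967

r = 0.8967


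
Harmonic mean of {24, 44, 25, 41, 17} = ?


Sum of reciprocals = 1/24 + 1/44 + 1/25 + 1/41 + 1/17 = 0.187608
HM = 5/0.187608 = 26.6514

HM = 26.6514


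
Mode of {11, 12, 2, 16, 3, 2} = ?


Frequencies: 2:2, 3:1, 11:1, 12:1, 16:1
Max frequency = 2
Mode = 2

Mode = 2


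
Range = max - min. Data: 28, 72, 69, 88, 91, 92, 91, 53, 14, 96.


Max = 96, Min = 14
Range = 96 - 14 = 82

Range = 82


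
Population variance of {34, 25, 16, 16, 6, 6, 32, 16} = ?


Mean = 18.8750
Squared deviations: 228.7656, 37.5156, 8.2656, 8.2656, 165.7656, 165.7656, 172.2656, 8.2656
Sum = 794.8750
Variance = 794.8750/8 = 99.3594

Variance = 99.3594


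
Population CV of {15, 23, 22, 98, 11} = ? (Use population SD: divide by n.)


Mean = 33.8000
SD = 32.4062
CV = (32.4062/33.8000)*100 = 95.8762%

CV = 95.8762%


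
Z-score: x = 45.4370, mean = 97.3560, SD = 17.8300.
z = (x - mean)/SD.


z = (45.4370 - 97.3560)/17.8300
= -51.9190/17.8300
= -2.9119

z = -2.9119


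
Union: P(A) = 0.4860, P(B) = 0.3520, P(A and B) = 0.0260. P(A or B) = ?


P(A∪B) = 0.4860 + 0.3520 - 0.0260
= 0.8380 - 0.0260
= 0.8120

P(A∪B) = 0.8120


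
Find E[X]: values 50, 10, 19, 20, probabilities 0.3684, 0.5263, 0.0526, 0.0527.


E[X] = 50*0.3684 + 10*0.5263 + 19*0.0526 + 20*0.0527
= 18.4200 + 5.2630 + 0.9994 + 1.0540
= 25.7364

E[X] = 25.7364


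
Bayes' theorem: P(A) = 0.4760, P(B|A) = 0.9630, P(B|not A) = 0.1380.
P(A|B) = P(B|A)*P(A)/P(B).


P(B) = P(B|A)*P(A) + P(B|A')*P(A')
= 0.9630*0.4760 + 0.1380*0.5240
= 0.458388 + 0.072312 = 0.530700
P(A|B) = 0.458388/0.530700 = 0.8637

P(A|B) = 0.8637


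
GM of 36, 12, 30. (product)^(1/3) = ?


Product = 36 × 12 × 30 = 12960
GM = 12960^(1/3) = 23.4892

GM = 23.4892


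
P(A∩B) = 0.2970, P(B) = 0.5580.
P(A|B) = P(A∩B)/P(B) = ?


P(A|B) = 0.2970/0.5580 = 0.5323

P(A|B) = 0.5323


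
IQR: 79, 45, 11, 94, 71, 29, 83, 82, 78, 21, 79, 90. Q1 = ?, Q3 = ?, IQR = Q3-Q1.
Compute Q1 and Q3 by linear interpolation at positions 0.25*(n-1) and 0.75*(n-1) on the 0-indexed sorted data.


Sorted: 11, 21, 29, 45, 71, 78, 79, 79, 82, 83, 90, 94
Q1 (25th %ile) = 41.0000
Q3 (75th %ile) = 82.2500
IQR = 82.2500 - 41.0000 = 41.2500

IQR = 41.2500


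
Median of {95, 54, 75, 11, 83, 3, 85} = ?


Sorted: 3, 11, 54, 75, 83, 85, 95
n = 7 (odd)
Middle value = 75

Median = 75


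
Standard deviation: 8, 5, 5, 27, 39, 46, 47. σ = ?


Mean = 25.2857
Variance = 316.2041
SD = sqrt(316.2041) = 17.7821

SD = 17.7821


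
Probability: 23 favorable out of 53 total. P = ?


P = 23/53 = 0.4340

P = 0.4340


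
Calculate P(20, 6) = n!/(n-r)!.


P(20,6) = 20!/14!
= 2432902008176640000/87178291200
= 27907200

P(20,6) = 27907200


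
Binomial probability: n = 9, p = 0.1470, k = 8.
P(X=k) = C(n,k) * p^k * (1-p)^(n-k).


C(9,8) = 9
p^8 = 2.180413e-07
(1-p)^1 = 0.853000
P = 9 * 2.180413e-07 * 0.853000 = 1.6739e-06

P(X=8) = 1.6739e-06


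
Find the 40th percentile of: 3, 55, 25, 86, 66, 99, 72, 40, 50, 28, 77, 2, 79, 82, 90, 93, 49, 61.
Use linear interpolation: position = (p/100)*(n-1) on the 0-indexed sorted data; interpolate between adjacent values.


Sorted: 2, 3, 25, 28, 40, 49, 50, 55, 61, 66, 72, 77, 79, 82, 86, 90, 93, 99
n = 18
Index = 40/100 * 17 = 6.8000
Lower = data[6] = 50, Upper = data[7] = 55
P40 = 50 + 0.8000*(5) = 54.0000

P40 = 54.0000


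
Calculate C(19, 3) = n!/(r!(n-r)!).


C(19,3) = 19!/(3! × 16!)
= 121645100408832000/(6 × 20922789888000)
= 969

C(19,3) = 969


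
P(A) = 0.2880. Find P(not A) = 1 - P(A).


P(not A) = 1 - 0.2880 = 0.7120

P(not A) = 0.7120


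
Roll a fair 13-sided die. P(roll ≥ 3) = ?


Favorable outcomes (roll ≥ 3): 11
Total outcomes = 13
P = 11/13 = 0.8462

P = 0.8462


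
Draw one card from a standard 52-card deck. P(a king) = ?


4 kings in 52 cards
P = 4/52 = 0.0769

P = 0.0769


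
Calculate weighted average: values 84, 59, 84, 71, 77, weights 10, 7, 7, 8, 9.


Numerator = 84*10 + 59*7 + 84*7 + 71*8 + 77*9 = 3102
Denominator = 10 + 7 + 7 + 8 + 9 = 41
WM = 3102/41 = 75.6585

WM = 75.6585


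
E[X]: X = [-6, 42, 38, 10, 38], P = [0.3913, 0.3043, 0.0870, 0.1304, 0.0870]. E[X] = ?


E[X] = -6*0.3913 + 42*0.3043 + 38*0.0870 + 10*0.1304 + 38*0.0870
= -2.3478 + 12.7806 + 3.3060 + 1.3040 + 3.3060
= 18.3488

E[X] = 18.3488


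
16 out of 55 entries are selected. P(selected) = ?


P = 16/55 = 0.2909

P = 0.2909


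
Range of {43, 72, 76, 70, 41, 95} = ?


Max = 95, Min = 41
Range = 95 - 41 = 54

Range = 54


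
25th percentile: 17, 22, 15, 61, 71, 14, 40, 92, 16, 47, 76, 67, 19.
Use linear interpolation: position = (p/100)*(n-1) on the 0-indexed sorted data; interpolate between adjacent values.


Sorted: 14, 15, 16, 17, 19, 22, 40, 47, 61, 67, 71, 76, 92
n = 13
Index = 25/100 * 12 = 3.0000
Lower = data[3] = 17, Upper = data[4] = 19
P25 = 17 + 0*(2) = 17.0000

P25 = 17.0000


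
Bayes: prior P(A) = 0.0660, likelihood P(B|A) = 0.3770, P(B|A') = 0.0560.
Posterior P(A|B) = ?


P(B) = P(B|A)*P(A) + P(B|A')*P(A')
= 0.3770*0.0660 + 0.0560*0.9340
= 0.024882 + 0.052304 = 0.077186
P(A|B) = 0.024882/0.077186 = 0.3224

P(A|B) = 0.3224


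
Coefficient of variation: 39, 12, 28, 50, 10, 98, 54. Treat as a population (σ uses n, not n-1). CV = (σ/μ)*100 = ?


Mean = 41.5714
SD = 27.9584
CV = (27.9584/41.5714)*100 = 67.2539%

CV = 67.2539%


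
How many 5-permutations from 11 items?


P(11,5) = 11!/6!
= 39916800/720
= 55440

P(11,5) = 55440


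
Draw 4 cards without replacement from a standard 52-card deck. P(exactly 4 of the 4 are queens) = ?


Hypergeometric: P(X=4) = C(4,4)·C(48,0) / C(52,4)
= 1 × 1 / 270725
= 1/270725 = 3.6938e-06

P = 3.6938e-06


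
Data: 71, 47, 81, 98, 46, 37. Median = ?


Sorted: 37, 46, 47, 71, 81, 98
n = 6 (even)
Middle values: 47 and 71
Median = (47+71)/2 = 59.0000

Median = 59.0000


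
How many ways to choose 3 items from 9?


C(9,3) = 9!/(3! × 6!)
= 362880/(6 × 720)
= 84

C(9,3) = 84


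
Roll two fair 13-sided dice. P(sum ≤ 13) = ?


Total outcomes = 13×13 = 169
Favorable (sum ≤ 13): 78
P = 78/169 = 0.4615

P = 0.4615


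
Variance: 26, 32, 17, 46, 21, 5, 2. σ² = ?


Mean = 21.2857
Squared deviations: 22.2245, 114.7959, 18.3673, 610.7959, 0.0816, 265.2245, 371.9388
Sum = 1403.4286
Variance = 1403.4286/7 = 200.4898

Variance = 200.4898


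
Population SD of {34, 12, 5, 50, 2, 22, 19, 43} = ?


Mean = 23.3750
Variance = 268.9844
SD = sqrt(268.9844) = 16.4007

SD = 16.4007


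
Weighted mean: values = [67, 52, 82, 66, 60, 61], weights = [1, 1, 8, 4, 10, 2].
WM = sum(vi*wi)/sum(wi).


Numerator = 67*1 + 52*1 + 82*8 + 66*4 + 60*10 + 61*2 = 1761
Denominator = 1 + 1 + 8 + 4 + 10 + 2 = 26
WM = 1761/26 = 67.7308

WM = 67.7308


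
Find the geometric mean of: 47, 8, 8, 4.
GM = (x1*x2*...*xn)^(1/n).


Product = 47 × 8 × 8 × 4 = 12032
GM = 12032^(1/4) = 10.4733

GM = 10.4733


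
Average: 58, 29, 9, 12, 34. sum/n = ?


Sum = 58 + 29 + 9 + 12 + 34 = 142
n = 5
Mean = 142/5 = 28.4000

Mean = 28.4000


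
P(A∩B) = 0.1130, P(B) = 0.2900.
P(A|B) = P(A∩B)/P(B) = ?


P(A|B) = 0.1130/0.2900 = 0.3897

P(A|B) = 0.3897


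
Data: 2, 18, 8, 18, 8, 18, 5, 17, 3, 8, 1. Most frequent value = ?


Frequencies: 1:1, 2:1, 3:1, 5:1, 8:3, 17:1, 18:3
Max frequency = 3
Mode = 8, 18

Mode = 8, 18


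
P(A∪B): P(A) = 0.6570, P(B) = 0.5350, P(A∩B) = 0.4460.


P(A∪B) = 0.6570 + 0.5350 - 0.4460
= 1.1920 - 0.4460
= 0.7460

P(A∪B) = 0.7460


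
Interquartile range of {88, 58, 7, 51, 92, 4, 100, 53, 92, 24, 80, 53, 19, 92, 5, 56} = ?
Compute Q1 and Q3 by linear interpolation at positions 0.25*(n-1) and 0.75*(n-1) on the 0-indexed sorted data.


Sorted: 4, 5, 7, 19, 24, 51, 53, 53, 56, 58, 80, 88, 92, 92, 92, 100
Q1 (25th %ile) = 22.7500
Q3 (75th %ile) = 89.0000
IQR = 89.0000 - 22.7500 = 66.2500

IQR = 66.2500


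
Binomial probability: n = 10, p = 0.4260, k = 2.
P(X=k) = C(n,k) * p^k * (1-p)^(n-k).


C(10,2) = 45
p^2 = 0.181476
(1-p)^8 = 0.011784
P = 45 * 0.181476 * 0.011784 = 0.0962

P(X=2) = 0.0962


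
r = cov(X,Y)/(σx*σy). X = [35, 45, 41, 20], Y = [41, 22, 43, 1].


Mean X = 35.2500, Mean Y = 26.7500
SD X = 9.496710, SD Y = 16.976086
Cov = 109.062500
r = 109.062500/(9.496710*16.976086) = 0.6765

r = 0.6765


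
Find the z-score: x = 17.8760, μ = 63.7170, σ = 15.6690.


z = (17.8760 - 63.7170)/15.6690
= -45.8410/15.6690
= -2.9256

z = -2.9256


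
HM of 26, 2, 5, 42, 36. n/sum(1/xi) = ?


Sum of reciprocals = 1/26 + 1/2 + 1/5 + 1/42 + 1/36 = 0.790049
HM = 5/0.790049 = 6.3287

HM = 6.3287


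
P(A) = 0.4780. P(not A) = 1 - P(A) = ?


P(not A) = 1 - 0.4780 = 0.5220

P(not A) = 0.5220


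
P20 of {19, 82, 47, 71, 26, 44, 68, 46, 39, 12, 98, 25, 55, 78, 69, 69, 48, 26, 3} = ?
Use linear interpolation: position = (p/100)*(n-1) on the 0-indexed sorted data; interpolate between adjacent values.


Sorted: 3, 12, 19, 25, 26, 26, 39, 44, 46, 47, 48, 55, 68, 69, 69, 71, 78, 82, 98
n = 19
Index = 20/100 * 18 = 3.6000
Lower = data[3] = 25, Upper = data[4] = 26
P20 = 25 + 0.6000*(1) = 25.6000

P20 = 25.6000


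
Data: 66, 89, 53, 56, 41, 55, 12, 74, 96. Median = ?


Sorted: 12, 41, 53, 55, 56, 66, 74, 89, 96
n = 9 (odd)
Middle value = 56

Median = 56


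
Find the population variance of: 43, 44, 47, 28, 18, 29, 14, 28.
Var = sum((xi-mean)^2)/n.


Mean = 31.3750
Squared deviations: 135.1406, 159.3906, 244.1406, 11.3906, 178.8906, 5.6406, 301.8906, 11.3906
Sum = 1047.8750
Variance = 1047.8750/8 = 130.9844

Variance = 130.9844


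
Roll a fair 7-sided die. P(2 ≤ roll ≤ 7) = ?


Favorable outcomes (2 ≤ roll ≤ 7): 6
Total outcomes = 7
P = 6/7 = 0.8571

P = 0.8571


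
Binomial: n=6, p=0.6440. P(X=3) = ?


C(6,3) = 20
p^3 = 0.267090
(1-p)^3 = 0.045118
P = 20 * 0.267090 * 0.045118 = 0.2410

P(X=3) = 0.2410


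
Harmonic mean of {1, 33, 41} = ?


Sum of reciprocals = 1/1 + 1/33 + 1/41 = 1.054693
HM = 3/1.054693 = 2.8444

HM = 2.8444


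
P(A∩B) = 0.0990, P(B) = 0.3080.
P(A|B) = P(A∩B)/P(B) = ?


P(A|B) = 0.0990/0.3080 = 0.3214

P(A|B) = 0.3214


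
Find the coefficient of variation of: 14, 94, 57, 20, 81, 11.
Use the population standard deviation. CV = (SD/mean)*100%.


Mean = 46.1667
SD = 33.1030
CV = (33.1030/46.1667)*100 = 71.7031%

CV = 71.7031%


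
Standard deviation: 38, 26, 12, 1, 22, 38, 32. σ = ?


Mean = 24.1429
Variance = 162.4082
SD = sqrt(162.4082) = 12.7439

SD = 12.7439


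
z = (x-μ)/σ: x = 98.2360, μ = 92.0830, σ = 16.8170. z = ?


z = (98.2360 - 92.0830)/16.8170
= 6.1530/16.8170
= 0.3659

z = 0.3659


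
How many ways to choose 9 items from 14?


C(14,9) = 14!/(9! × 5!)
= 87178291200/(362880 × 120)
= 2002

C(14,9) = 2002


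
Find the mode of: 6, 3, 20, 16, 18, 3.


Frequencies: 3:2, 6:1, 16:1, 18:1, 20:1
Max frequency = 2
Mode = 3

Mode = 3


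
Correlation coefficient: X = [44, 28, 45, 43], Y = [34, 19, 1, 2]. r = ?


Mean X = 40.0000, Mean Y = 14.0000
SD X = 6.964194, SD Y = 13.583078
Cov = -20.250000
r = -20.250000/(6.964194*13.583078) = -0.2141

r = -0.2141


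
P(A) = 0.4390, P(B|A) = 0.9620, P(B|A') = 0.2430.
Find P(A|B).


P(B) = P(B|A)*P(A) + P(B|A')*P(A')
= 0.9620*0.4390 + 0.2430*0.5610
= 0.422318 + 0.136323 = 0.558641
P(A|B) = 0.422318/0.558641 = 0.7560

P(A|B) = 0.7560


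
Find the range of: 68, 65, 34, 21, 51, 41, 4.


Max = 68, Min = 4
Range = 68 - 4 = 64

Range = 64


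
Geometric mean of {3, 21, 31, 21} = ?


Product = 3 × 21 × 31 × 21 = 41013
GM = 41013^(1/4) = 14.2308

GM = 14.2308


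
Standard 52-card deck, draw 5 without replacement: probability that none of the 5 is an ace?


P(no aces) = (48/52) × (47/51) × (46/50) × (45/49) × (44/48)
= 0.6588

P = 0.6588


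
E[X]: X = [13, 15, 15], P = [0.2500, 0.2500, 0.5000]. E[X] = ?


E[X] = 13*0.2500 + 15*0.2500 + 15*0.5000
= 3.2500 + 3.7500 + 7.5000
= 14.5000

E[X] = 14.5000


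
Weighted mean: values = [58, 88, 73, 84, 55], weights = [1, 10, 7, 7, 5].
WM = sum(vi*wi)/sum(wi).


Numerator = 58*1 + 88*10 + 73*7 + 84*7 + 55*5 = 2312
Denominator = 1 + 10 + 7 + 7 + 5 = 30
WM = 2312/30 = 77.0667

WM = 77.0667


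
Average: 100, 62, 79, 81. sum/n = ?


Sum = 100 + 62 + 79 + 81 = 322
n = 4
Mean = 322/4 = 80.5000

Mean = 80.5000


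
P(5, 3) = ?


P(5,3) = 5!/2!
= 120/2
= 60

P(5,3) = 60


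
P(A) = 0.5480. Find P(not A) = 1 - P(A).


P(not A) = 1 - 0.5480 = 0.4520

P(not A) = 0.4520


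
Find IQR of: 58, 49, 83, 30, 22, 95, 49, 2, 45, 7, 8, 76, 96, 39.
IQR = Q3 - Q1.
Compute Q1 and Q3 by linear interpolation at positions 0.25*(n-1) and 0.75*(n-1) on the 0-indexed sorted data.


Sorted: 2, 7, 8, 22, 30, 39, 45, 49, 49, 58, 76, 83, 95, 96
Q1 (25th %ile) = 24.0000
Q3 (75th %ile) = 71.5000
IQR = 71.5000 - 24.0000 = 47.5000

IQR = 47.5000


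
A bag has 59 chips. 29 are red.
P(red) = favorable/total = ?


P = 29/59 = 0.4915

P = 0.4915


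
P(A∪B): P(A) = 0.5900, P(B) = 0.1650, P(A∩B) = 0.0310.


P(A∪B) = 0.5900 + 0.1650 - 0.0310
= 0.7550 - 0.0310
= 0.7240

P(A∪B) = 0.7240


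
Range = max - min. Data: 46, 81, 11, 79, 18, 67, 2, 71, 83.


Max = 83, Min = 2
Range = 83 - 2 = 81

Range = 81


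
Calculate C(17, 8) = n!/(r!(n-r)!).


C(17,8) = 17!/(8! × 9!)
= 355687428096000/(40320 × 362880)
= 24310

C(17,8) = 24310


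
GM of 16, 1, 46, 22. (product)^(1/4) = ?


Product = 16 × 1 × 46 × 22 = 16192
GM = 16192^(1/4) = 11.2804

GM = 11.2804


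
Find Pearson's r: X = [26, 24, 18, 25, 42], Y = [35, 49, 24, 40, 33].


Mean X = 27.0000, Mean Y = 36.2000
SD X = 8.000000, SD Y = 8.231646
Cov = 3.400000
r = 3.400000/(8.000000*8.231646) = 0.0516

r = 0.0516


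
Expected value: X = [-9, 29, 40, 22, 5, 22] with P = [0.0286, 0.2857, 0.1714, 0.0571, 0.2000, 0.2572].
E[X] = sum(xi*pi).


E[X] = -9*0.0286 + 29*0.2857 + 40*0.1714 + 22*0.0571 + 5*0.2000 + 22*0.2572
= -0.2574 + 8.2853 + 6.8560 + 1.2562 + 1.0000 + 5.6584
= 22.7985

E[X] = 22.7985


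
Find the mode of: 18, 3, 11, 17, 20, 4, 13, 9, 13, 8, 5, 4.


Frequencies: 3:1, 4:2, 5:1, 8:1, 9:1, 11:1, 13:2, 17:1, 18:1, 20:1
Max frequency = 2
Mode = 4, 13

Mode = 4, 13


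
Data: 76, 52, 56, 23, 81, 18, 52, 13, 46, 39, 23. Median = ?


Sorted: 13, 18, 23, 23, 39, 46, 52, 52, 56, 76, 81
n = 11 (odd)
Middle value = 46

Median = 46


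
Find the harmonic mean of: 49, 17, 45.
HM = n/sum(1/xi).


Sum of reciprocals = 1/49 + 1/17 + 1/45 = 0.101454
HM = 3/0.101454 = 29.5701

HM = 29.5701


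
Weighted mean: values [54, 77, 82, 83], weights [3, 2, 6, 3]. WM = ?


Numerator = 54*3 + 77*2 + 82*6 + 83*3 = 1057
Denominator = 3 + 2 + 6 + 3 = 14
WM = 1057/14 = 75.5000

WM = 75.5000


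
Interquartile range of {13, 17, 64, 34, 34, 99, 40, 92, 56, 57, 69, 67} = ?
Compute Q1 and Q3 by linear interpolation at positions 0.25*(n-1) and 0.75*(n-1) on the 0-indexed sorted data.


Sorted: 13, 17, 34, 34, 40, 56, 57, 64, 67, 69, 92, 99
Q1 (25th %ile) = 34.0000
Q3 (75th %ile) = 67.5000
IQR = 67.5000 - 34.0000 = 33.5000

IQR = 33.5000


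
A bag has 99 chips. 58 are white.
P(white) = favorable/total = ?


P = 58/99 = 0.5859

P = 0.5859


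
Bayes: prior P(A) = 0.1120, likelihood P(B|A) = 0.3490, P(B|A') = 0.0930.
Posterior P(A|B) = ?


P(B) = P(B|A)*P(A) + P(B|A')*P(A')
= 0.3490*0.1120 + 0.0930*0.8880
= 0.039088 + 0.082584 = 0.121672
P(A|B) = 0.039088/0.121672 = 0.3213

P(A|B) = 0.3213


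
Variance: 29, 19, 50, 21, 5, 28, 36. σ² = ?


Mean = 26.8571
Squared deviations: 4.5918, 61.7347, 535.5918, 34.3061, 477.7347, 1.3061, 83.5918
Sum = 1198.8571
Variance = 1198.8571/7 = 171.2653

Variance = 171.2653


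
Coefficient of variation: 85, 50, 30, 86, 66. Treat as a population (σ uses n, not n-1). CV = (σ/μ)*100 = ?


Mean = 63.4000
SD = 21.3504
CV = (21.3504/63.4000)*100 = 33.6757%

CV = 33.6757%


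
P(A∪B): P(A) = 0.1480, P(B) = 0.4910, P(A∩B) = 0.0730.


P(A∪B) = 0.1480 + 0.4910 - 0.0730
= 0.6390 - 0.0730
= 0.5660

P(A∪B) = 0.5660


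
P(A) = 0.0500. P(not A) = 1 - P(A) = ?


P(not A) = 1 - 0.0500 = 0.9500

P(not A) = 0.9500


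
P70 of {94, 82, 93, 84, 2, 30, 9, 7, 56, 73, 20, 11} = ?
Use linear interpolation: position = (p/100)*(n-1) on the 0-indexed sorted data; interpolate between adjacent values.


Sorted: 2, 7, 9, 11, 20, 30, 56, 73, 82, 84, 93, 94
n = 12
Index = 70/100 * 11 = 7.7000
Lower = data[7] = 73, Upper = data[8] = 82
P70 = 73 + 0.7000*(9) = 79.3000

P70 = 79.3000


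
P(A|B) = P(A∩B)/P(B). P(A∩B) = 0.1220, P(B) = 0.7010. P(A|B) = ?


P(A|B) = 0.1220/0.7010 = 0.1740

P(A|B) = 0.1740


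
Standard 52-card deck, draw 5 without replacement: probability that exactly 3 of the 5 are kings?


Hypergeometric: P(X=3) = C(4,3)·C(48,2) / C(52,5)
= 4 × 1128 / 2598960
= 4512/2598960 = 0.0017

P = 0.0017


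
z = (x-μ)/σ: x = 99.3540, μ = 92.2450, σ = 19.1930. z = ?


z = (99.3540 - 92.2450)/19.1930
= 7.1090/19.1930
= 0.3704

z = 0.3704


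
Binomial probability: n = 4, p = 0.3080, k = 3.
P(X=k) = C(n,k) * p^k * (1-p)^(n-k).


C(4,3) = 4
p^3 = 0.029218
(1-p)^1 = 0.692000
P = 4 * 0.029218 * 0.692000 = 0.0809

P(X=3) = 0.0809


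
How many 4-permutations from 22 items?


P(22,4) = 22!/18!
= 1124000727777607680000/6402373705728000
= 175560

P(22,4) = 175560


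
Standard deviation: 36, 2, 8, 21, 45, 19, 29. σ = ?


Mean = 22.8571
Variance = 196.4082
SD = sqrt(196.4082) = 14.0146

SD = 14.0146


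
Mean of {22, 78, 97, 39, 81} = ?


Sum = 22 + 78 + 97 + 39 + 81 = 317
n = 5
Mean = 317/5 = 63.4000

Mean = 63.4000


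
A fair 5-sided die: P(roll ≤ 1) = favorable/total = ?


Favorable outcomes (roll ≤ 1): 1
Total outcomes = 5
P = 1/5 = 0.2000

P = 0.2000


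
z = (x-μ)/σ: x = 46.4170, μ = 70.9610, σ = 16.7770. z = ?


z = (46.4170 - 70.9610)/16.7770
= -24.5440/16.7770
= -1.4630

z = -1.4630


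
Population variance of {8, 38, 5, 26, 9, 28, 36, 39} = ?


Mean = 23.6250
Squared deviations: 244.1406, 206.6406, 346.8906, 5.6406, 213.8906, 19.1406, 153.1406, 236.3906
Sum = 1425.8750
Variance = 1425.8750/8 = 178.2344

Variance = 178.2344


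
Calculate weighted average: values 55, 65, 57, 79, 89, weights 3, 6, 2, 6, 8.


Numerator = 55*3 + 65*6 + 57*2 + 79*6 + 89*8 = 1855
Denominator = 3 + 6 + 2 + 6 + 8 = 25
WM = 1855/25 = 74.2000

WM = 74.2000


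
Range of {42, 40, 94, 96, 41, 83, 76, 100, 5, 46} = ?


Max = 100, Min = 5
Range = 100 - 5 = 95

Range = 95


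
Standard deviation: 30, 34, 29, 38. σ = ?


Mean = 32.7500
Variance = 12.6875
SD = sqrt(12.6875) = 3.5620

SD = 3.5620


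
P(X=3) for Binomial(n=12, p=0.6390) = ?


C(12,3) = 220
p^3 = 0.260917
(1-p)^9 = 0.000104
P = 220 * 0.260917 * 0.000104 = 0.0060

P(X=3) = 0.0060


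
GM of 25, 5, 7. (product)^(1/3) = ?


Product = 25 × 5 × 7 = 875
GM = 875^(1/3) = 9.5647

GM = 9.5647


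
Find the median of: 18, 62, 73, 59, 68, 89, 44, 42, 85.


Sorted: 18, 42, 44, 59, 62, 68, 73, 85, 89
n = 9 (odd)
Middle value = 62

Median = 62


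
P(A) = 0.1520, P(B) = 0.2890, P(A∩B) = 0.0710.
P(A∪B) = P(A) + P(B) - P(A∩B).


P(A∪B) = 0.1520 + 0.2890 - 0.0710
= 0.4410 - 0.0710
= 0.3700

P(A∪B) = 0.3700


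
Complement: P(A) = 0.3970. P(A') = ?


P(not A) = 1 - 0.3970 = 0.6030

P(not A) = 0.6030


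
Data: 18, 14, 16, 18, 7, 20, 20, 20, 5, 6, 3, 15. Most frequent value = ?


Frequencies: 3:1, 5:1, 6:1, 7:1, 14:1, 15:1, 16:1, 18:2, 20:3
Max frequency = 3
Mode = 20

Mode = 20


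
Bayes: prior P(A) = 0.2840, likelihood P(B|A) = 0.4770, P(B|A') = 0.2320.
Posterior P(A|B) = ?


P(B) = P(B|A)*P(A) + P(B|A')*P(A')
= 0.4770*0.2840 + 0.2320*0.7160
= 0.135468 + 0.166112 = 0.301580
P(A|B) = 0.135468/0.301580 = 0.4492

P(A|B) = 0.4492


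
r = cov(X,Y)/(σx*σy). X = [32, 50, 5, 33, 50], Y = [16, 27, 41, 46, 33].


Mean X = 34.0000, Mean Y = 32.6000
SD X = 16.480291, SD Y = 10.556515
Cov = -61.400000
r = -61.400000/(16.480291*10.556515) = -0.3529

r = -0.3529


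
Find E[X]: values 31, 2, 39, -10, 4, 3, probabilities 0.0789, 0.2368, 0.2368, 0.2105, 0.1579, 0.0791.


E[X] = 31*0.0789 + 2*0.2368 + 39*0.2368 - 10*0.2105 + 4*0.1579 + 3*0.0791
= 2.4459 + 0.4736 + 9.2352 - 2.1050 + 0.6316 + 0.2373
= 10.9186

E[X] = 10.9186


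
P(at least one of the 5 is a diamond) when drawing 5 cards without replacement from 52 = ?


P(at least one) = 1 - P(none)
P(none) = (39/52) × (38/51) × (37/50) × (36/49) × (35/48) = 0.221534
P(at least one) = 1 - 0.221534 = 0.7785

P = 0.7785


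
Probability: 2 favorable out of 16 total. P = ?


P = 2/16 = 0.1250

P = 0.1250


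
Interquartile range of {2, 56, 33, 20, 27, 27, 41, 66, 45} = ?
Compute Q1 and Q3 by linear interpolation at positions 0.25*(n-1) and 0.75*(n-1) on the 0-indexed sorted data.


Sorted: 2, 20, 27, 27, 33, 41, 45, 56, 66
Q1 (25th %ile) = 27.0000
Q3 (75th %ile) = 45.0000
IQR = 45.0000 - 27.0000 = 18.0000

IQR = 18.0000


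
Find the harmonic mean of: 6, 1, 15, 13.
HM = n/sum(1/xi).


Sum of reciprocals = 1/6 + 1/1 + 1/15 + 1/13 = 1.310256
HM = 4/1.310256 = 3.0528

HM = 3.0528


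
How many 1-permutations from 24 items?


P(24,1) = 24!/23!
= 620448401733239439360000/25852016738884976640000
= 24

P(24,1) = 24


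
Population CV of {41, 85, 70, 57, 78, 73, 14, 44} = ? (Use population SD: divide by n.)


Mean = 57.7500
SD = 22.1345
CV = (22.1345/57.7500)*100 = 38.3282%

CV = 38.3282%


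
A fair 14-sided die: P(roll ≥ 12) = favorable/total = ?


Favorable outcomes (roll ≥ 12): 3
Total outcomes = 14
P = 3/14 = 0.2143

P = 0.2143


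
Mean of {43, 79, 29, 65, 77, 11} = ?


Sum = 43 + 79 + 29 + 65 + 77 + 11 = 304
n = 6
Mean = 304/6 = 50.6667

Mean = 50.6667


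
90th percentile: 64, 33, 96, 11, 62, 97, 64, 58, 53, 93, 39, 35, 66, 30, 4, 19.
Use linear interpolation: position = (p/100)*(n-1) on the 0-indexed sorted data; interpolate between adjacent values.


Sorted: 4, 11, 19, 30, 33, 35, 39, 53, 58, 62, 64, 64, 66, 93, 96, 97
n = 16
Index = 90/100 * 15 = 13.5000
Lower = data[13] = 93, Upper = data[14] = 96
P90 = 93 + 0.5000*(3) = 94.5000

P90 = 94.5000


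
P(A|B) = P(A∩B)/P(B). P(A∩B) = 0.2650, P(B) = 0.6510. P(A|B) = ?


P(A|B) = 0.2650/0.6510 = 0.4071

P(A|B) = 0.4071


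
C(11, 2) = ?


C(11,2) = 11!/(2! × 9!)
= 39916800/(2 × 362880)
= 55

C(11,2) = 55


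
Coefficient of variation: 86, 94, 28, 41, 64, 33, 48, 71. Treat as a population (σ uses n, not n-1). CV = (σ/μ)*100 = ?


Mean = 58.1250
SD = 22.9098
CV = (22.9098/58.1250)*100 = 39.4147%

CV = 39.4147%


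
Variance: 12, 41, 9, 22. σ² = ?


Mean = 21.0000
Squared deviations: 81.0000, 400.0000, 144.0000, 1.0000
Sum = 626.0000
Variance = 626.0000/4 = 156.5000

Variance = 156.5000


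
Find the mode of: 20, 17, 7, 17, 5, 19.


Frequencies: 5:1, 7:1, 17:2, 19:1, 20:1
Max frequency = 2
Mode = 17

Mode = 17


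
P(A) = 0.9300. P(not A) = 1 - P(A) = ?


P(not A) = 1 - 0.9300 = 0.0700

P(not A) = 0.0700


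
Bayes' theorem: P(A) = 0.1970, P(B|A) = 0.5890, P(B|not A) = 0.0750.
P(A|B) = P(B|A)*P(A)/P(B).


P(B) = P(B|A)*P(A) + P(B|A')*P(A')
= 0.5890*0.1970 + 0.0750*0.8030
= 0.116033 + 0.060225 = 0.176258
P(A|B) = 0.116033/0.176258 = 0.6583

P(A|B) = 0.6583


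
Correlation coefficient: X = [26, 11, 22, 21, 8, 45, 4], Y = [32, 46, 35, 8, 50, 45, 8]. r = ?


Mean X = 19.5714, Mean Y = 32.0000
SD X = 12.793493, SD Y = 16.256867
Cov = 49.857143
r = 49.857143/(12.793493*16.256867) = 0.2397

r = 0.2397


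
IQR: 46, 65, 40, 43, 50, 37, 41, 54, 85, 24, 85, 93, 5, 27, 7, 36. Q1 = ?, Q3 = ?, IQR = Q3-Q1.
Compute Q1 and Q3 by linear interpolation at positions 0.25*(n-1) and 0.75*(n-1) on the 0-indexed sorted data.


Sorted: 5, 7, 24, 27, 36, 37, 40, 41, 43, 46, 50, 54, 65, 85, 85, 93
Q1 (25th %ile) = 33.7500
Q3 (75th %ile) = 56.7500
IQR = 56.7500 - 33.7500 = 23.0000

IQR = 23.0000


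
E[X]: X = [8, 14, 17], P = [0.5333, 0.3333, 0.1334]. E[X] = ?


E[X] = 8*0.5333 + 14*0.3333 + 17*0.1334
= 4.2664 + 4.6662 + 2.2678
= 11.2004

E[X] = 11.2004


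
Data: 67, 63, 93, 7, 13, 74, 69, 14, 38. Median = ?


Sorted: 7, 13, 14, 38, 63, 67, 69, 74, 93
n = 9 (odd)
Middle value = 63

Median = 63


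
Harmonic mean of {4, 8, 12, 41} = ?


Sum of reciprocals = 1/4 + 1/8 + 1/12 + 1/41 = 0.482724
HM = 4/0.482724 = 8.2863

HM = 8.2863


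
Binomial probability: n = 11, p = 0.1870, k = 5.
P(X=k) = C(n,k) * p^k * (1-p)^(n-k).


C(11,5) = 462
p^5 = 0.000229
(1-p)^6 = 0.288764
P = 462 * 0.000229 * 0.288764 = 0.0305

P(X=5) = 0.0305


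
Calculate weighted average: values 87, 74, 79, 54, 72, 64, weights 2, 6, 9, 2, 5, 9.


Numerator = 87*2 + 74*6 + 79*9 + 54*2 + 72*5 + 64*9 = 2373
Denominator = 2 + 6 + 9 + 2 + 5 + 9 = 33
WM = 2373/33 = 71.9091

WM = 71.9091


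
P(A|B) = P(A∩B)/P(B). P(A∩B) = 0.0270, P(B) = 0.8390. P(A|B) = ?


P(A|B) = 0.0270/0.8390 = 0.0322

P(A|B) = 0.0322


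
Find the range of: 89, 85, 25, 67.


Max = 89, Min = 25
Range = 89 - 25 = 64

Range = 64


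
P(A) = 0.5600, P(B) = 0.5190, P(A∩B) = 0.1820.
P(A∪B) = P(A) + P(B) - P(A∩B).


P(A∪B) = 0.5600 + 0.5190 - 0.1820
= 1.0790 - 0.1820
= 0.8970

P(A∪B) = 0.8970


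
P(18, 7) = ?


P(18,7) = 18!/11!
= 6402373705728000/39916800
= 160392960

P(18,7) = 160392960


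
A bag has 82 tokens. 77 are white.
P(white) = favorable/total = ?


P = 77/82 = 0.9390

P = 0.9390


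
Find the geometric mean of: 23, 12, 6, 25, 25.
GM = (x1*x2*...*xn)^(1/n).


Product = 23 × 12 × 6 × 25 × 25 = 1035000
GM = 1035000^(1/5) = 15.9584

GM = 15.9584


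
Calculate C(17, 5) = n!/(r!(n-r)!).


C(17,5) = 17!/(5! × 12!)
= 355687428096000/(120 × 479001600)
= 6188

C(17,5) = 6188


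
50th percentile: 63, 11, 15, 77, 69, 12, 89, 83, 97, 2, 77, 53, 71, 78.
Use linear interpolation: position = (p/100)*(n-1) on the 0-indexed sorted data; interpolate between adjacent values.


Sorted: 2, 11, 12, 15, 53, 63, 69, 71, 77, 77, 78, 83, 89, 97
n = 14
Index = 50/100 * 13 = 6.5000
Lower = data[6] = 69, Upper = data[7] = 71
P50 = 69 + 0.5000*(2) = 70.0000

P50 = 70.0000


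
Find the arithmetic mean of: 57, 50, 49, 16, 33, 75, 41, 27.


Sum = 57 + 50 + 49 + 16 + 33 + 75 + 41 + 27 = 348
n = 8
Mean = 348/8 = 43.5000

Mean = 43.5000


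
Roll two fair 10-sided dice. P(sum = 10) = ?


Total outcomes = 10×10 = 100
Favorable (sum = 10): 9
P = 9/100 = 0.0900

P = 0.0900


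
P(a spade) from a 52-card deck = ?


13 spades in 52 cards
P = 13/52 = 0.2500

P = 0.2500


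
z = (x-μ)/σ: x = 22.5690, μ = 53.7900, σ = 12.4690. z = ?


z = (22.5690 - 53.7900)/12.4690
= -31.2210/12.4690
= -2.5039

z = -2.5039


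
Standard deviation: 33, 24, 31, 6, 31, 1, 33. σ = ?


Mean = 22.7143
Variance = 157.3469
SD = sqrt(157.3469) = 12.5438

SD = 12.5438


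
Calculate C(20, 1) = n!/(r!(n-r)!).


C(20,1) = 20!/(1! × 19!)
= 2432902008176640000/(1 × 121645100408832000)
= 20

C(20,1) = 20


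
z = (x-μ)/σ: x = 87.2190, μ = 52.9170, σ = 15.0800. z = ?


z = (87.2190 - 52.9170)/15.0800
= 34.3020/15.0800
= 2.2747

z = 2.2747


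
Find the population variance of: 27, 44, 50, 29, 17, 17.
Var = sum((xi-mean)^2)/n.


Mean = 30.6667
Squared deviations: 13.4444, 177.7778, 373.7778, 2.7778, 186.7778, 186.7778
Sum = 941.3333
Variance = 941.3333/6 = 156.8889

Variance = 156.8889


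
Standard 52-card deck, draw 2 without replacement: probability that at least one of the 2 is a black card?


P(at least one) = 1 - P(none)
P(none) = (26/52) × (25/51) = 0.245098
P(at least one) = 1 - 0.245098 = 0.7549

P = 0.7549


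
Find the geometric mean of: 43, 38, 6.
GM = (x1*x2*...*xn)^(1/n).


Product = 43 × 38 × 6 = 9804
GM = 9804^(1/3) = 21.4027

GM = 21.4027


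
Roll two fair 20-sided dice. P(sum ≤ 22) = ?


Total outcomes = 20×20 = 400
Favorable (sum ≤ 22): 229
P = 229/400 = 0.5725

P = 0.5725


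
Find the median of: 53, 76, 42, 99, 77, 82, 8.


Sorted: 8, 42, 53, 76, 77, 82, 99
n = 7 (odd)
Middle value = 76

Median = 76


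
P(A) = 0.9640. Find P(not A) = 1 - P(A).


P(not A) = 1 - 0.9640 = 0.0360

P(not A) = 0.0360


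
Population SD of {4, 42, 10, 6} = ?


Mean = 15.5000
Variance = 238.7500
SD = sqrt(238.7500) = 15.4515

SD = 15.4515


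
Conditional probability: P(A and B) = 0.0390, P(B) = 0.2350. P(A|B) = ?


P(A|B) = 0.0390/0.2350 = 0.1660

P(A|B) = 0.1660


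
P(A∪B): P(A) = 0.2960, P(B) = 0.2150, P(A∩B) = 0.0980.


P(A∪B) = 0.2960 + 0.2150 - 0.0980
= 0.5110 - 0.0980
= 0.4130

P(A∪B) = 0.4130


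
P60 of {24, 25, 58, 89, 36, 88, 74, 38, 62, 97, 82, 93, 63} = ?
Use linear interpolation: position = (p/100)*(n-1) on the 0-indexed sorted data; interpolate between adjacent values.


Sorted: 24, 25, 36, 38, 58, 62, 63, 74, 82, 88, 89, 93, 97
n = 13
Index = 60/100 * 12 = 7.2000
Lower = data[7] = 74, Upper = data[8] = 82
P60 = 74 + 0.2000*(8) = 75.6000

P60 = 75.6000


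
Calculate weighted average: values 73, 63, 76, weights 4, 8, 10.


Numerator = 73*4 + 63*8 + 76*10 = 1556
Denominator = 4 + 8 + 10 = 22
WM = 1556/22 = 70.7273

WM = 70.7273


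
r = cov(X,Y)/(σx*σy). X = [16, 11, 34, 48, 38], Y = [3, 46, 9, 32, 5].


Mean X = 29.4000, Mean Y = 19.0000
SD X = 13.850632, SD Y = 17.029386
Cov = -41.400000
r = -41.400000/(13.850632*17.029386) = -0.1755

r = -0.1755


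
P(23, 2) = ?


P(23,2) = 23!/21!
= 25852016738884976640000/51090942171709440000
= 506

P(23,2) = 506


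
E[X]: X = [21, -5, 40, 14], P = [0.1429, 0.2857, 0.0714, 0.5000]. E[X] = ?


E[X] = 21*0.1429 - 5*0.2857 + 40*0.0714 + 14*0.5000
= 3.0009 - 1.4285 + 2.8560 + 7.0000
= 11.4284

E[X] = 11.4284


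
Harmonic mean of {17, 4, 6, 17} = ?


Sum of reciprocals = 1/17 + 1/4 + 1/6 + 1/17 = 0.534314
HM = 4/0.534314 = 7.4862

HM = 7.4862


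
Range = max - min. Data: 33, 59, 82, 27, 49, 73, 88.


Max = 88, Min = 27
Range = 88 - 27 = 61

Range = 61


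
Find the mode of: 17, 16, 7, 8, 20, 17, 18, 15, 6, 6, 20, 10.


Frequencies: 6:2, 7:1, 8:1, 10:1, 15:1, 16:1, 17:2, 18:1, 20:2
Max frequency = 2
Mode = 6, 17, 20

Mode = 6, 17, 20


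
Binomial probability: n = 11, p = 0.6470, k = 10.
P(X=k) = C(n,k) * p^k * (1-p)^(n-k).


C(11,10) = 11
p^10 = 0.012854
(1-p)^1 = 0.353000
P = 11 * 0.012854 * 0.353000 = 0.0499

P(X=10) = 0.0499


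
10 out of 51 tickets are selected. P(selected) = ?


P = 10/51 = 0.1961

P = 0.1961


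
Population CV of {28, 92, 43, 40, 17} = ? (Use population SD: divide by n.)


Mean = 44.0000
SD = 25.7138
CV = (25.7138/44.0000)*100 = 58.4405%

CV = 58.4405%


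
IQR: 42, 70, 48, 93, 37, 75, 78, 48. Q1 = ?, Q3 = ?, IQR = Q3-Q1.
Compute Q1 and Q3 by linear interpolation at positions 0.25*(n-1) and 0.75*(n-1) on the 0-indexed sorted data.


Sorted: 37, 42, 48, 48, 70, 75, 78, 93
Q1 (25th %ile) = 46.5000
Q3 (75th %ile) = 75.7500
IQR = 75.7500 - 46.5000 = 29.2500

IQR = 29.2500


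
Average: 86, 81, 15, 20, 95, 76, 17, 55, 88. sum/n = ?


Sum = 86 + 81 + 15 + 20 + 95 + 76 + 17 + 55 + 88 = 533
n = 9
Mean = 533/9 = 59.2222

Mean = 59.2222


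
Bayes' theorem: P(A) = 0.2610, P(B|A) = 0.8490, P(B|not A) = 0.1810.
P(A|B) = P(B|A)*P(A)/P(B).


P(B) = P(B|A)*P(A) + P(B|A')*P(A')
= 0.8490*0.2610 + 0.1810*0.7390
= 0.221589 + 0.133759 = 0.355348
P(A|B) = 0.221589/0.355348 = 0.6236

P(A|B) = 0.6236


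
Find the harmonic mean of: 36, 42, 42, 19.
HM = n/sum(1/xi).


Sum of reciprocals = 1/36 + 1/42 + 1/42 + 1/19 = 0.128028
HM = 4/0.128028 = 31.2431

HM = 31.2431


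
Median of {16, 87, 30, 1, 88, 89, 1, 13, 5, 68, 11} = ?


Sorted: 1, 1, 5, 11, 13, 16, 30, 68, 87, 88, 89
n = 11 (odd)
Middle value = 16

Median = 16


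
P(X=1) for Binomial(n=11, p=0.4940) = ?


C(11,1) = 11
p^1 = 0.494000
(1-p)^10 = 0.001100
P = 11 * 0.494000 * 0.001100 = 0.0060

P(X=1) = 0.0060


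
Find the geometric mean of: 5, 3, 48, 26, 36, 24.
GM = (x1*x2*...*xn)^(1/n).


Product = 5 × 3 × 48 × 26 × 36 × 24 = 16174080
GM = 16174080^(1/6) = 15.9027

GM = 15.9027
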